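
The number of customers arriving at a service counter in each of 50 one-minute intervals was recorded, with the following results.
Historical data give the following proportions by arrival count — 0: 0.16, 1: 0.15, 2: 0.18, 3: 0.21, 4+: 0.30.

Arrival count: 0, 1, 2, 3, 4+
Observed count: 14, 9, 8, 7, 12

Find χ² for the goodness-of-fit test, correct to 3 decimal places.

Expected counts E_i = n·p_i: 50×0.16 = 8, 50×0.15 = 7.5, 50×0.18 = 9, 50×0.21 = 10.5, 50×0.30 = 15.
χ² = (14−8)²/8 + (9−7.5)²/7.5 + (8−9)²/9 + (7−10.5)²/10.5 + (12−15)²/15
   = 4.5000 + 0.3000 + 0.1111 + 1.1667 + 0.6000
Sum = 6.678

6.678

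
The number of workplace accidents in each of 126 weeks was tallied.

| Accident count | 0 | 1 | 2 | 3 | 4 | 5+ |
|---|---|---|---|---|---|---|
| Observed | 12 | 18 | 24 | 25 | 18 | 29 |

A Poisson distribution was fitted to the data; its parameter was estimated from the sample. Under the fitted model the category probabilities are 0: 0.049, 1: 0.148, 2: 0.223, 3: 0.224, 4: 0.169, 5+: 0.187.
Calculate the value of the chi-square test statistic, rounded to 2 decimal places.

Expected counts E_i = n·p_i: 126×0.049 = 6.174, 126×0.148 = 18.648, 126×0.223 = 28.098, 126×0.224 = 28.224, 126×0.169 = 21.294, 126×0.187 = 23.562.
χ² = (12−6.174)²/6.174 + (18−18.648)²/18.648 + (24−28.098)²/28.098 + (25−28.224)²/28.224 + (18−21.294)²/21.294 + (29−23.562)²/23.562
   = 5.498 + 0.023 + 0.598 + 0.368 + 0.510 + 1.255
Sum = 8.25

8.25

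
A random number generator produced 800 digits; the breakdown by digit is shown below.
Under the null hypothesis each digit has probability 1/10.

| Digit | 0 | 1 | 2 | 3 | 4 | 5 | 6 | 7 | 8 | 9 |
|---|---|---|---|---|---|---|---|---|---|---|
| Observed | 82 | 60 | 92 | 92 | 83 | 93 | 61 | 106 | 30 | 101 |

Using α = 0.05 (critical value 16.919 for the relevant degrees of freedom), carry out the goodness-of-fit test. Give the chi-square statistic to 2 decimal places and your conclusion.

Expected count for each of the 10 categories: 800/10 = 80.
χ² = (82−80)²/80 + (60−80)²/80 + (92−80)²/80 + (92−80)²/80 + (83−80)²/80 + (93−80)²/80 + (61−80)²/80 + (106−80)²/80 + (30−80)²/80 + (101−80)²/80
   = 0.050 + 5.000 + 1.800 + 1.800 + 0.113 + 2.113 + 4.513 + 8.450 + 31.250 + 5.513
Sum = 60.60
df = 9. Since 60.60 > 16.919, we reject H₀.

60.60; reject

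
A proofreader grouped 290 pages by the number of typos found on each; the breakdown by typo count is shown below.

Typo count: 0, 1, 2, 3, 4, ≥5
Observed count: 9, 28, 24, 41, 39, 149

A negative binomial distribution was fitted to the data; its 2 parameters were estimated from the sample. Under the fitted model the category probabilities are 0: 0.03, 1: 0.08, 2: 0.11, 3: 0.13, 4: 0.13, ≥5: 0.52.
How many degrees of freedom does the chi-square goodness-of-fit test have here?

3

There are k = 6 categories and 2 parameters estimated from the data, so df = 6 − 1 − 2 = 3.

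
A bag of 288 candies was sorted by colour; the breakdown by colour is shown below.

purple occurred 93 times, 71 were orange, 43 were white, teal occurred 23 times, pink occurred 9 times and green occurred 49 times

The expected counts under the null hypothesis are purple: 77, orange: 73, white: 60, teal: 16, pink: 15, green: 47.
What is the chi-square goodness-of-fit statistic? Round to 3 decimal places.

purple: (93 − 77)²/77 = 256/77 = 3.3247
orange: (71 − 73)²/73 = 4/73 = 0.0548
white: (43 − 60)²/60 = 289/60 = 4.8167
teal: (23 − 16)²/16 = 49/16 = 3.0625
pink: (9 − 15)²/15 = 36/15 = 2.4000
green: (49 − 47)²/47 = 4/47 = 0.0851
Sum = 13.744

13.744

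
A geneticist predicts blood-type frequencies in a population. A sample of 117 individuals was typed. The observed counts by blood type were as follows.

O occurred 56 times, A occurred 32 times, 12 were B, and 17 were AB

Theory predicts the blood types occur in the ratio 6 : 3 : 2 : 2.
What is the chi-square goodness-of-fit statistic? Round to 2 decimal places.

Ratio total = 13. Expected counts: 117×6/13 = 54, 117×3/13 = 27, 117×2/13 = 18, 117×2/13 = 18.
cat         O        E   (O−E)²/E
O          56       54      0.074
A          32       27      0.926
B          12       18      2.000
AB         17       18      0.056
Sum = 3.06

3.06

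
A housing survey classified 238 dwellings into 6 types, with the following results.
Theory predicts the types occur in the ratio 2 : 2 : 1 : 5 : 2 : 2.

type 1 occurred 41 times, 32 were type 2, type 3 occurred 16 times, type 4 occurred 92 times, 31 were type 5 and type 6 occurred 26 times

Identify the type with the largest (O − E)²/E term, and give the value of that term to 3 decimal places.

type 6, 1.882

Ratio total = 14. Expected counts: 238×2/14 = 34, 238×2/14 = 34, 238×1/14 = 17, 238×5/14 = 85, 238×2/14 = 34, 238×2/14 = 34.
cat         O        E   (O−E)²/E
type 1     41       34     1.4412
type 2     32       34     0.1176
type 3     16       17     0.0588
type 4     92       85     0.5765
type 5     31       34     0.2647
type 6     26       34     1.8824
The largest term is for type 6: 1.882.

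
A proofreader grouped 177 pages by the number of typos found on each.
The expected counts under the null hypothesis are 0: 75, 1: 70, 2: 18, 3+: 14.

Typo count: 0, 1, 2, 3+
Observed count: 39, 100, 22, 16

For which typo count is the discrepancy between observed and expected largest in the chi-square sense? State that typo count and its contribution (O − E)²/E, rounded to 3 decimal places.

0, 17.280

0: (39 − 75)²/75 = 1296/75 = 17.2800
1: (100 − 70)²/70 = 900/70 = 12.8571
2: (22 − 18)²/18 = 16/18 = 0.8889
3+: (16 − 14)²/14 = 4/14 = 0.2857
The largest term is for 0: 17.280.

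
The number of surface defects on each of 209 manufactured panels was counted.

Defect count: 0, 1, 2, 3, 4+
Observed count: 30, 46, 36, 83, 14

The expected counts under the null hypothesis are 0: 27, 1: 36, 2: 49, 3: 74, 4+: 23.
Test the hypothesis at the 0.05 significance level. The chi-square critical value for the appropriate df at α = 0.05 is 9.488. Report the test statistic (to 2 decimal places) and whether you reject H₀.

0: (30 − 27)²/27 = 9/27 = 0.333
1: (46 − 36)²/36 = 100/36 = 2.778
2: (36 − 49)²/49 = 169/49 = 3.449
3: (83 − 74)²/74 = 81/74 = 1.095
4+: (14 − 23)²/23 = 81/23 = 3.522
Sum = 11.18
df = 4. Since 11.18 > 9.488, we reject H₀.

11.18; reject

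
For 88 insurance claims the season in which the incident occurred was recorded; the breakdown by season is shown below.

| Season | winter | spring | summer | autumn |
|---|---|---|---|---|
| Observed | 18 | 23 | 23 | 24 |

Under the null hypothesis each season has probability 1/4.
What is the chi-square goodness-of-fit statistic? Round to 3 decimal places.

1.000

Expected count for each of the 4 categories: 88/4 = 22.
cat         O        E   (O−E)²/E
winter     18       22     0.7273
spring     23       22     0.0455
summer     23       22     0.0455
autumn     24       22     0.1818
Sum = 1.000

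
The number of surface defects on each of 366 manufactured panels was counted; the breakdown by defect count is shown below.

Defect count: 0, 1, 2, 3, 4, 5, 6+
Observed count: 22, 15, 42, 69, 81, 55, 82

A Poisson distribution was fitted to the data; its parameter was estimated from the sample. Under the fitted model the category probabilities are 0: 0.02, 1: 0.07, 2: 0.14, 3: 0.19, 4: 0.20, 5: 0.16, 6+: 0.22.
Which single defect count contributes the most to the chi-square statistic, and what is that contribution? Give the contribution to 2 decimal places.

0, 29.44

Expected counts E_i = n·p_i: 366×0.02 = 7.32, 366×0.07 = 25.62, 366×0.14 = 51.24, 366×0.19 = 69.54, 366×0.20 = 73.2, 366×0.16 = 58.56, 366×0.22 = 80.52.
cat         O        E   (O−E)²/E
0          22     7.32     29.440
1          15    25.62      4.402
2          42    51.24      1.666
3          69    69.54      0.004
4          81     73.2      0.831
5          55    58.56      0.216
6+         82    80.52      0.027
The largest term is for 0: 29.44.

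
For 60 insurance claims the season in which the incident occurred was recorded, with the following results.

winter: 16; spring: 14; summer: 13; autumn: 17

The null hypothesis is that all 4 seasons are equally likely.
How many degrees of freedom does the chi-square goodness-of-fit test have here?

There are k = 4 categories and no parameters were estimated from the data, so df = 4 − 1 = 3.

3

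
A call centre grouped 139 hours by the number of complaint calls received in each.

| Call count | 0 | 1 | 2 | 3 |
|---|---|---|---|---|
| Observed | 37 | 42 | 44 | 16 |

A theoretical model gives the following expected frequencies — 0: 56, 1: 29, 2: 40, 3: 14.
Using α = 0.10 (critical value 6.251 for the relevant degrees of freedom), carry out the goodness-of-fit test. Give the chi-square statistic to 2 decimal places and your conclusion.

12.96; reject

χ² = (37−56)²/56 + (42−29)²/29 + (44−40)²/40 + (16−14)²/14
   = 6.446 + 5.828 + 0.400 + 0.286
Sum = 12.96
df = 3. Since 12.96 > 6.251, we reject H₀.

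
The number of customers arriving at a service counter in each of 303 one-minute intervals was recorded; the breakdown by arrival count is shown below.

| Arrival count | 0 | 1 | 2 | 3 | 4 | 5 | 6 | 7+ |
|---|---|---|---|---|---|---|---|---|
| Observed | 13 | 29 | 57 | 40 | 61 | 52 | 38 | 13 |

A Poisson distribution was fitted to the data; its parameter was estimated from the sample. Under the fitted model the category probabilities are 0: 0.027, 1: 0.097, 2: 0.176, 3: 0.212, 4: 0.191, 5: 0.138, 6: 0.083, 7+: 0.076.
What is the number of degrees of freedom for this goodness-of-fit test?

6

There are k = 8 categories and 1 parameter estimated from the data, so df = 8 − 1 − 1 = 6.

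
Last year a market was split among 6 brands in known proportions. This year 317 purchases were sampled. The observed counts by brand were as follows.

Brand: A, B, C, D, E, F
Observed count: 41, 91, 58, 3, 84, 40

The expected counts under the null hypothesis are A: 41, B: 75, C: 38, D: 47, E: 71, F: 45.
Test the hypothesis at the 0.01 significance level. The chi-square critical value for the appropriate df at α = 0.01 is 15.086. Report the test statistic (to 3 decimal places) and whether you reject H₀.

58.067; reject

A: (41 − 41)²/41 = 0/41 = 0.0000
B: (91 − 75)²/75 = 256/75 = 3.4133
C: (58 − 38)²/38 = 400/38 = 10.5263
D: (3 − 47)²/47 = 1936/47 = 41.1915
E: (84 − 71)²/71 = 169/71 = 2.3803
F: (40 − 45)²/45 = 25/45 = 0.5556
Sum = 58.067
df = 5. Since 58.067 > 15.086, we reject H₀.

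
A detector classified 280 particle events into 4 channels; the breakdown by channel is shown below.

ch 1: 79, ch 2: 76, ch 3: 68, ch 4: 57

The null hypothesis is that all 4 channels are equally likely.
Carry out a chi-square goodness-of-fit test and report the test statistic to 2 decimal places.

Expected count for each of the 4 categories: 280/4 = 70.
cat         O        E   (O−E)²/E
ch 1       79       70      1.157
ch 2       76       70      0.514
ch 3       68       70      0.057
ch 4       57       70      2.414
Sum = 4.14

4.14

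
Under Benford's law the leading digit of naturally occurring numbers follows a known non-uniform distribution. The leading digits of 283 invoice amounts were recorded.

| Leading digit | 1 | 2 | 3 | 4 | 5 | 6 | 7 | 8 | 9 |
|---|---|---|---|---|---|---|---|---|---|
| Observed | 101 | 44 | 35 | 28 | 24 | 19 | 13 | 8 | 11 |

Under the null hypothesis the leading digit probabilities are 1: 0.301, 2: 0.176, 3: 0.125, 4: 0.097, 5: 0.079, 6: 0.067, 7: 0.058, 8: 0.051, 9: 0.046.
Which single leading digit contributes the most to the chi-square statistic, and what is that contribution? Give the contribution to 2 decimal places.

1, 2.94

Expected counts E_i = n·p_i: 283×0.301 = 85.183, 283×0.176 = 49.808, 283×0.125 = 35.375, 283×0.097 = 27.451, 283×0.079 = 22.357, 283×0.067 = 18.961, 283×0.058 = 16.414, 283×0.051 = 14.433, 283×0.046 = 13.018.
1: (101 − 85.183)²/85.183 = 250.177489/85.183 = 2.937
2: (44 − 49.808)²/49.808 = 33.732864/49.808 = 0.677
3: (35 − 35.375)²/35.375 = 0.140625/35.375 = 0.004
4: (28 − 27.451)²/27.451 = 0.301401/27.451 = 0.011
5: (24 − 22.357)²/22.357 = 2.699449/22.357 = 0.121
6: (19 − 18.961)²/18.961 = 0.001521/18.961 = 0.000
7: (13 − 16.414)²/16.414 = 11.655396/16.414 = 0.710
8: (8 − 14.433)²/14.433 = 41.383489/14.433 = 2.867
9: (11 − 13.018)²/13.018 = 4.072324/13.018 = 0.313
The largest term is for 1: 2.94.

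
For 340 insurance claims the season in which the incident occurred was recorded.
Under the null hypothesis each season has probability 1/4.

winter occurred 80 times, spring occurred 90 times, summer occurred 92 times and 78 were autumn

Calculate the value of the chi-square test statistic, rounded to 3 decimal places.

1.741

Expected count for each of the 4 categories: 340/4 = 85.
χ² = (80−85)²/85 + (90−85)²/85 + (92−85)²/85 + (78−85)²/85
   = 0.2941 + 0.2941 + 0.5765 + 0.5765
Sum = 1.741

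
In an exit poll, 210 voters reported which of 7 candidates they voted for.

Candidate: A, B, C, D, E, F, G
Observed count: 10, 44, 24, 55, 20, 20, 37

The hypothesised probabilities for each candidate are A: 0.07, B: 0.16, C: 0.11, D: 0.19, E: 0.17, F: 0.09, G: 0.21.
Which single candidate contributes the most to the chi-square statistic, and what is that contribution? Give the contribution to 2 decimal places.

Expected counts E_i = n·p_i: 210×0.07 = 14.7, 210×0.16 = 33.6, 210×0.11 = 23.1, 210×0.19 = 39.9, 210×0.17 = 35.7, 210×0.09 = 18.9, 210×0.21 = 44.1.
A: (10 − 14.7)²/14.7 = 22.09/14.7 = 1.503
B: (44 − 33.6)²/33.6 = 108.16/33.6 = 3.219
C: (24 − 23.1)²/23.1 = 0.81/23.1 = 0.035
D: (55 − 39.9)²/39.9 = 228.01/39.9 = 5.715
E: (20 − 35.7)²/35.7 = 246.49/35.7 = 6.904
F: (20 − 18.9)²/18.9 = 1.21/18.9 = 0.064
G: (37 − 44.1)²/44.1 = 50.41/44.1 = 1.143
The largest term is for E: 6.90.

E, 6.90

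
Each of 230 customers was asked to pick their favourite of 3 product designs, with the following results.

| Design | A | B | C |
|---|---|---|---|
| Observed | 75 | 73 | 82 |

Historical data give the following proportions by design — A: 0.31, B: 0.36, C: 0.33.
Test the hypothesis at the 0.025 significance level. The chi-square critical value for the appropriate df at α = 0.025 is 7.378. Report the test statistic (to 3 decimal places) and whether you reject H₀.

Expected counts E_i = n·p_i: 230×0.31 = 71.3, 230×0.36 = 82.8, 230×0.33 = 75.9.
χ² = (75−71.3)²/71.3 + (73−82.8)²/82.8 + (82−75.9)²/75.9
   = 0.1920 + 1.1599 + 0.4903
Sum = 1.842
df = 2. Since 1.842 < 7.378, we do not reject H₀.

1.842; do not reject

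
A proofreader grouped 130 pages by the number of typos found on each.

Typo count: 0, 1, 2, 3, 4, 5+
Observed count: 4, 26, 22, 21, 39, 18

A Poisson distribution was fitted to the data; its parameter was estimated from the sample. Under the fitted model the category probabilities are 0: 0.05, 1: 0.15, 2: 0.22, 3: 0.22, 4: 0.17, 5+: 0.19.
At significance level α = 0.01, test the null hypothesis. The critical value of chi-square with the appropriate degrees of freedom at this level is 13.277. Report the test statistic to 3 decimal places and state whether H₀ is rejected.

21.412; reject

Expected counts E_i = n·p_i: 130×0.05 = 6.5, 130×0.15 = 19.5, 130×0.22 = 28.6, 130×0.22 = 28.6, 130×0.17 = 22.1, 130×0.19 = 24.7.
cat         O        E   (O−E)²/E
0           4      6.5     0.9615
1          26     19.5     2.1667
2          22     28.6     1.5231
3          21     28.6     2.0196
4          39     22.1    12.9235
5+         18     24.7     1.8174
Sum = 21.412
df = 4. Since 21.412 > 13.277, we reject H₀.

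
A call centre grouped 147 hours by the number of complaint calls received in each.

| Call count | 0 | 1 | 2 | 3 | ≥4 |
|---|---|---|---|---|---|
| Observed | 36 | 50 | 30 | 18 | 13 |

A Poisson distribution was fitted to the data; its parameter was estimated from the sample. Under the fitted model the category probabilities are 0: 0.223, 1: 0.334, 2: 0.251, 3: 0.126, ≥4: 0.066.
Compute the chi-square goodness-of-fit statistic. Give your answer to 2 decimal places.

Expected counts E_i = n·p_i: 147×0.223 = 32.781, 147×0.334 = 49.098, 147×0.251 = 36.897, 147×0.126 = 18.522, 147×0.066 = 9.702.
cat         O        E   (O−E)²/E
0          36   32.781      0.316
1          50   49.098      0.017
2          30   36.897      1.289
3          18   18.522      0.015
≥4         13    9.702      1.121
Sum = 2.76

2.76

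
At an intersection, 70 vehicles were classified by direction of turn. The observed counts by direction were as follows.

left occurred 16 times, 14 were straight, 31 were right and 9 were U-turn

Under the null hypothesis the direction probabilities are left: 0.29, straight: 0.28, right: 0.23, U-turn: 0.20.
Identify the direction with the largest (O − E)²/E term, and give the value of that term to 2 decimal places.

right, 13.79

Expected counts E_i = n·p_i: 70×0.29 = 20.3, 70×0.28 = 19.6, 70×0.23 = 16.1, 70×0.20 = 14.
cat           O        E   (O−E)²/E
left         16     20.3      0.911
straight     14     19.6      1.600
right        31     16.1     13.789
U-turn        9       14      1.786
The largest term is for right: 13.79.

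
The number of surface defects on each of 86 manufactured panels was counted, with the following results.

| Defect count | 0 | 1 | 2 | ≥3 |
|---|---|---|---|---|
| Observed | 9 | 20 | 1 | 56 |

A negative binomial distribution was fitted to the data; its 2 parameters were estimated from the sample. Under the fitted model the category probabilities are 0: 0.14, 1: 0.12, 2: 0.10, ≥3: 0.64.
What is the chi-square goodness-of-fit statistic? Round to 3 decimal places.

Expected counts E_i = n·p_i: 86×0.14 = 12.04, 86×0.12 = 10.32, 86×0.10 = 8.6, 86×0.64 = 55.04.
0: (9 − 12.04)²/12.04 = 9.2416/12.04 = 0.7676
1: (20 − 10.32)²/10.32 = 93.7024/10.32 = 9.0797
2: (1 − 8.6)²/8.6 = 57.76/8.6 = 6.7163
≥3: (56 − 55.04)²/55.04 = 0.9216/55.04 = 0.0167
Sum = 16.580

16.580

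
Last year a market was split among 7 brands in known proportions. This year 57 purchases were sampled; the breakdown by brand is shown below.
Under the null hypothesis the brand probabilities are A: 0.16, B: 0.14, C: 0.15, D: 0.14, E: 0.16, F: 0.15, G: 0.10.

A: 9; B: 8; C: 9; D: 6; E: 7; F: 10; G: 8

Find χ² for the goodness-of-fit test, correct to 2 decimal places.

2.18

Expected counts E_i = n·p_i: 57×0.16 = 9.12, 57×0.14 = 7.98, 57×0.15 = 8.55, 57×0.14 = 7.98, 57×0.16 = 9.12, 57×0.15 = 8.55, 57×0.10 = 5.7.
χ² = (9−9.12)²/9.12 + (8−7.98)²/7.98 + (9−8.55)²/8.55 + (6−7.98)²/7.98 + (7−9.12)²/9.12 + (10−8.55)²/8.55 + (8−5.7)²/5.7
   = 0.002 + 0.000 + 0.024 + 0.491 + 0.493 + 0.246 + 0.928
Sum = 2.18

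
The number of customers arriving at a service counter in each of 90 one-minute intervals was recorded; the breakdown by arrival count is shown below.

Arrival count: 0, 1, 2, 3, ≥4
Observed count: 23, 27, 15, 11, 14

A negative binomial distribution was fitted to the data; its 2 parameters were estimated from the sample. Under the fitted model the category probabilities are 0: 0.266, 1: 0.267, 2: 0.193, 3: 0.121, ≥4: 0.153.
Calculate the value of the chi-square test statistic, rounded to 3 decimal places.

Expected counts E_i = n·p_i: 90×0.266 = 23.94, 90×0.267 = 24.03, 90×0.193 = 17.37, 90×0.121 = 10.89, 90×0.153 = 13.77.
χ² = (23−23.94)²/23.94 + (27−24.03)²/24.03 + (15−17.37)²/17.37 + (11−10.89)²/10.89 + (14−13.77)²/13.77
   = 0.0369 + 0.3671 + 0.3234 + 0.0011 + 0.0038
Sum = 0.732

0.732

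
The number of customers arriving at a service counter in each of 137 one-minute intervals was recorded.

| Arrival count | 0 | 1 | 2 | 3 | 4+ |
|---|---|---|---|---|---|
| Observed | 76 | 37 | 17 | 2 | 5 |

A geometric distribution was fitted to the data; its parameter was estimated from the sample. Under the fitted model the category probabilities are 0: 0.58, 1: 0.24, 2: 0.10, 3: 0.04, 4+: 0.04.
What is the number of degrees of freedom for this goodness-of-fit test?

3

There are k = 5 categories and 1 parameter estimated from the data, so df = 5 − 1 − 1 = 3.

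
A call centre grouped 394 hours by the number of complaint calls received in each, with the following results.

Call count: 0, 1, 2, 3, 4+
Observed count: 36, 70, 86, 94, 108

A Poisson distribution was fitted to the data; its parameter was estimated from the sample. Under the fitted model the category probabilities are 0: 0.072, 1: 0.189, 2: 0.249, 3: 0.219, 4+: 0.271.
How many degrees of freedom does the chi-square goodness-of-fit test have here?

There are k = 5 categories and 1 parameter estimated from the data, so df = 5 − 1 − 1 = 3.

3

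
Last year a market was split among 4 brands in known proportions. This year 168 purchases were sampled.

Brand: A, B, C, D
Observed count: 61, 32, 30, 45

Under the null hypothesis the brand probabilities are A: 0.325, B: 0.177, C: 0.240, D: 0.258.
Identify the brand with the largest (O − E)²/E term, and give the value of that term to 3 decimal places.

C, 2.641

Expected counts E_i = n·p_i: 168×0.325 = 54.6, 168×0.177 = 29.736, 168×0.240 = 40.32, 168×0.258 = 43.344.
χ² = (61−54.6)²/54.6 + (32−29.736)²/29.736 + (30−40.32)²/40.32 + (45−43.344)²/43.344
   = 0.7502 + 0.1724 + 2.6414 + 0.0633
The largest term is for C: 2.641.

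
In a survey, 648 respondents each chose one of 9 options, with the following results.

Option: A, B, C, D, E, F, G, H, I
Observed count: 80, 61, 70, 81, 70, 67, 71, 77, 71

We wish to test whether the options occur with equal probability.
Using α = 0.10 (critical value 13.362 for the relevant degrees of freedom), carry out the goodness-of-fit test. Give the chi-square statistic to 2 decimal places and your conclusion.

4.53; do not reject

Expected count for each of the 9 categories: 648/9 = 72.
χ² = (80−72)²/72 + (61−72)²/72 + (70−72)²/72 + (81−72)²/72 + (70−72)²/72 + (67−72)²/72 + (71−72)²/72 + (77−72)²/72 + (71−72)²/72
   = 0.889 + 1.681 + 0.056 + 1.125 + 0.056 + 0.347 + 0.014 + 0.347 + 0.014
Sum = 4.53
df = 8. Since 4.53 < 13.362, we do not reject H₀.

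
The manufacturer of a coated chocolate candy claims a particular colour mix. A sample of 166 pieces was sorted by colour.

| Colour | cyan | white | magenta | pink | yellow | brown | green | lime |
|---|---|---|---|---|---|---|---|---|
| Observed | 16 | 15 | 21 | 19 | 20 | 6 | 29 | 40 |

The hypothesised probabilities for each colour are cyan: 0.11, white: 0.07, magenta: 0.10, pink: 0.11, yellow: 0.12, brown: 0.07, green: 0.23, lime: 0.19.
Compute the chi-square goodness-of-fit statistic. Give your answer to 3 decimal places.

9.654

Expected counts E_i = n·p_i: 166×0.11 = 18.26, 166×0.07 = 11.62, 166×0.10 = 16.6, 166×0.11 = 18.26, 166×0.12 = 19.92, 166×0.07 = 11.62, 166×0.23 = 38.18, 166×0.19 = 31.54.
cat          O        E   (O−E)²/E
cyan        16    18.26     0.2797
white       15    11.62     0.9832
magenta     21     16.6     1.1663
pink        19    18.26     0.0300
yellow      20    19.92     0.0003
brown        6    11.62     2.7181
green       29    38.18     2.2072
lime        40    31.54     2.2692
Sum = 9.654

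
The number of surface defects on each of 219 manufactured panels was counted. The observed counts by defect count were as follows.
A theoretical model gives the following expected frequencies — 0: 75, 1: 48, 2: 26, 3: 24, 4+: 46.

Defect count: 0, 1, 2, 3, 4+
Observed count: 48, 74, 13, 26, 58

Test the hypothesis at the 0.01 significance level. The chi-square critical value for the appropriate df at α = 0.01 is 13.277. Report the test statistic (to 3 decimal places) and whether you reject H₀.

χ² = (48−75)²/75 + (74−48)²/48 + (13−26)²/26 + (26−24)²/24 + (58−46)²/46
   = 9.7200 + 14.0833 + 6.5000 + 0.1667 + 3.1304
Sum = 33.600
df = 4. Since 33.600 > 13.277, we reject H₀.

33.600; reject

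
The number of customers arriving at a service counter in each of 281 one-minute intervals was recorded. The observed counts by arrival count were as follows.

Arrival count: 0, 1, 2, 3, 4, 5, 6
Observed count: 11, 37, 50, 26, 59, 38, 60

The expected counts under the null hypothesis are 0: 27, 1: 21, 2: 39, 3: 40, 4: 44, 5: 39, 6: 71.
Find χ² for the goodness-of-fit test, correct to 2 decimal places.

cat         O        E   (O−E)²/E
0          11       27      9.481
1          37       21     12.190
2          50       39      3.103
3          26       40      4.900
4          59       44      5.114
5          38       39      0.026
6          60       71      1.704
Sum = 36.52

36.52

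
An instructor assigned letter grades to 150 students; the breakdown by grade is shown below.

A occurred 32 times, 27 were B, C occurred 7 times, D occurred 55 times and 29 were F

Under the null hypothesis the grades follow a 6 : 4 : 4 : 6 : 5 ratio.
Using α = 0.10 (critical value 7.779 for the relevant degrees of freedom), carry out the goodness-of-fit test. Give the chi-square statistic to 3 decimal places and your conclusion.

Ratio total = 25. Expected counts: 150×6/25 = 36, 150×4/25 = 24, 150×4/25 = 24, 150×6/25 = 36, 150×5/25 = 30.
χ² = (32−36)²/36 + (27−24)²/24 + (7−24)²/24 + (55−36)²/36 + (29−30)²/30
   = 0.4444 + 0.3750 + 12.0417 + 10.0278 + 0.0333
Sum = 22.922
df = 4. Since 22.922 > 7.779, we reject H₀.

22.922; reject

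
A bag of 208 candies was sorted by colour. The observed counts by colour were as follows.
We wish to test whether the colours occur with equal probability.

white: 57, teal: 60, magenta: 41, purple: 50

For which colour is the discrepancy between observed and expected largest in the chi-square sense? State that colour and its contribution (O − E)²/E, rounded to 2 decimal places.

magenta, 2.33

Under H₀ each category has probability 1/4, so each expected count is 208/4 = 52.
cat          O        E   (O−E)²/E
white       57       52      0.481
teal        60       52      1.231
magenta     41       52      2.327
purple      50       52      0.077
The largest term is for magenta: 2.33.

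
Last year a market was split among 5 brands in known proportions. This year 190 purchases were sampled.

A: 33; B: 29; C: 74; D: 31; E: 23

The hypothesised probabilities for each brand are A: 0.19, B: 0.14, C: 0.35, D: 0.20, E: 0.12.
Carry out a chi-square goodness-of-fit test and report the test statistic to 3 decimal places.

2.620

Expected counts E_i = n·p_i: 190×0.19 = 36.1, 190×0.14 = 26.6, 190×0.35 = 66.5, 190×0.20 = 38, 190×0.12 = 22.8.
A: (33 − 36.1)²/36.1 = 9.61/36.1 = 0.2662
B: (29 − 26.6)²/26.6 = 5.76/26.6 = 0.2165
C: (74 − 66.5)²/66.5 = 56.25/66.5 = 0.8459
D: (31 − 38)²/38 = 49/38 = 1.2895
E: (23 − 22.8)²/22.8 = 0.04/22.8 = 0.0018
Sum = 2.620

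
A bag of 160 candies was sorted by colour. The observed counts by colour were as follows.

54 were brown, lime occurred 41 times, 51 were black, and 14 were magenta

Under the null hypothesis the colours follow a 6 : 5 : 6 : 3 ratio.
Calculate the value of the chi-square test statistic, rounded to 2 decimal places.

Ratio total = 20. Expected counts: 160×6/20 = 48, 160×5/20 = 40, 160×6/20 = 48, 160×3/20 = 24.
cat          O        E   (O−E)²/E
brown       54       48      0.750
lime        41       40      0.025
black       51       48      0.188
magenta     14       24      4.167
Sum = 5.13

5.13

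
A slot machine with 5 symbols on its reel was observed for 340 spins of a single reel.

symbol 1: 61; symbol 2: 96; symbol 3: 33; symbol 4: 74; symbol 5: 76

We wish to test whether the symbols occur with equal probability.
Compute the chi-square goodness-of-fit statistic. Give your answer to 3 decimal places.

Under H₀ each category has probability 1/5, so each expected count is 340/5 = 68.
cat           O        E   (O−E)²/E
symbol 1     61       68     0.7206
symbol 2     96       68    11.5294
symbol 3     33       68    18.0147
symbol 4     74       68     0.5294
symbol 5     76       68     0.9412
Sum = 31.735

31.735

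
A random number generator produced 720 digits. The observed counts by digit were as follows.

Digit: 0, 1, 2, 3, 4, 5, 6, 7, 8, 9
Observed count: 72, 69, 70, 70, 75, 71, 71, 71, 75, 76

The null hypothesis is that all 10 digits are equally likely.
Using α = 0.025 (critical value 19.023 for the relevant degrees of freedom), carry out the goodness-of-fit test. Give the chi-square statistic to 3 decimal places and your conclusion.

Under H₀ each category has probability 1/10, so each expected count is 720/10 = 72.
χ² = (72−72)²/72 + (69−72)²/72 + (70−72)²/72 + (70−72)²/72 + (75−72)²/72 + (71−72)²/72 + (71−72)²/72 + (71−72)²/72 + (75−72)²/72 + (76−72)²/72
   = 0.0000 + 0.1250 + 0.0556 + 0.0556 + 0.1250 + 0.0139 + 0.0139 + 0.0139 + 0.1250 + 0.2222
Sum = 0.750
df = 9. Since 0.750 < 19.023, we do not reject H₀.

0.750; do not reject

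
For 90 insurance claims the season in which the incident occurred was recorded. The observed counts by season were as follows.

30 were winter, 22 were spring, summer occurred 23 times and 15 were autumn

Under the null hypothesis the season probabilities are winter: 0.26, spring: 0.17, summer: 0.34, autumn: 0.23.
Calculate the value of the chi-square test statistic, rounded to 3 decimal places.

Expected counts E_i = n·p_i: 90×0.26 = 23.4, 90×0.17 = 15.3, 90×0.34 = 30.6, 90×0.23 = 20.7.
cat         O        E   (O−E)²/E
winter     30     23.4     1.8615
spring     22     15.3     2.9340
summer     23     30.6     1.8876
autumn     15     20.7     1.5696
Sum = 8.253

8.253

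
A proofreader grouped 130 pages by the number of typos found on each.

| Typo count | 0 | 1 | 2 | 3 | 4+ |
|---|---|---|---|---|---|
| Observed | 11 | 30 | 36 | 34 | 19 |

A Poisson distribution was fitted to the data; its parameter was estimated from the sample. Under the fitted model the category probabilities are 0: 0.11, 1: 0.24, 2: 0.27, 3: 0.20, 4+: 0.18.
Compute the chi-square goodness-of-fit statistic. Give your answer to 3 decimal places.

4.120

Expected counts E_i = n·p_i: 130×0.11 = 14.3, 130×0.24 = 31.2, 130×0.27 = 35.1, 130×0.20 = 26, 130×0.18 = 23.4.
cat         O        E   (O−E)²/E
0          11     14.3     0.7615
1          30     31.2     0.0462
2          36     35.1     0.0231
3          34       26     2.4615
4+         19     23.4     0.8274
Sum = 4.120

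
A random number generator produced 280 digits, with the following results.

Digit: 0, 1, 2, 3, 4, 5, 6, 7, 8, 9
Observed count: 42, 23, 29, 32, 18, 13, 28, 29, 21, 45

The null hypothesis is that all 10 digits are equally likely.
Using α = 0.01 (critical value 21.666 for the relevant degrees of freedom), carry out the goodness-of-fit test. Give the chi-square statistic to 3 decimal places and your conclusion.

32.214; reject

Under H₀ each category has probability 1/10, so each expected count is 280/10 = 28.
0: (42 − 28)²/28 = 196/28 = 7.0000
1: (23 − 28)²/28 = 25/28 = 0.8929
2: (29 − 28)²/28 = 1/28 = 0.0357
3: (32 − 28)²/28 = 16/28 = 0.5714
4: (18 − 28)²/28 = 100/28 = 3.5714
5: (13 − 28)²/28 = 225/28 = 8.0357
6: (28 − 28)²/28 = 0/28 = 0.0000
7: (29 − 28)²/28 = 1/28 = 0.0357
8: (21 − 28)²/28 = 49/28 = 1.7500
9: (45 − 28)²/28 = 289/28 = 10.3214
Sum = 32.214
df = 9. Since 32.214 > 21.666, we reject H₀.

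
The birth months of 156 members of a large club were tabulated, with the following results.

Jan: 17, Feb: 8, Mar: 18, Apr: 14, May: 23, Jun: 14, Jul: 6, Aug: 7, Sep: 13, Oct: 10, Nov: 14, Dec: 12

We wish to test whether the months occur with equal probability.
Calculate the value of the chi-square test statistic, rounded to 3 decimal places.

Expected count for each of the 12 categories: 156/12 = 13.
Jan: (17 − 13)²/13 = 16/13 = 1.2308
Feb: (8 − 13)²/13 = 25/13 = 1.9231
Mar: (18 − 13)²/13 = 25/13 = 1.9231
Apr: (14 − 13)²/13 = 1/13 = 0.0769
May: (23 − 13)²/13 = 100/13 = 7.6923
Jun: (14 − 13)²/13 = 1/13 = 0.0769
Jul: (6 − 13)²/13 = 49/13 = 3.7692
Aug: (7 − 13)²/13 = 36/13 = 2.7692
Sep: (13 − 13)²/13 = 0/13 = 0.0000
Oct: (10 − 13)²/13 = 9/13 = 0.6923
Nov: (14 − 13)²/13 = 1/13 = 0.0769
Dec: (12 − 13)²/13 = 1/13 = 0.0769
Sum = 20.308

20.308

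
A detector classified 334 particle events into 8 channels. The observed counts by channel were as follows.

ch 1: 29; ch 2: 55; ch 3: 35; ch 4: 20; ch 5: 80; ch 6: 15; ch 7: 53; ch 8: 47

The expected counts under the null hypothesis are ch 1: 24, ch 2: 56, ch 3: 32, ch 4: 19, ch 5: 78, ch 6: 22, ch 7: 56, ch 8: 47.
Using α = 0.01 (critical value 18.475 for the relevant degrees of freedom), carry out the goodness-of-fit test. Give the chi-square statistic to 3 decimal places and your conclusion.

3.833; do not reject

χ² = (29−24)²/24 + (55−56)²/56 + (35−32)²/32 + (20−19)²/19 + (80−78)²/78 + (15−22)²/22 + (53−56)²/56 + (47−47)²/47
   = 1.0417 + 0.0179 + 0.2813 + 0.0526 + 0.0513 + 2.2273 + 0.1607 + 0.0000
Sum = 3.833
df = 7. Since 3.833 < 18.475, we do not reject H₀.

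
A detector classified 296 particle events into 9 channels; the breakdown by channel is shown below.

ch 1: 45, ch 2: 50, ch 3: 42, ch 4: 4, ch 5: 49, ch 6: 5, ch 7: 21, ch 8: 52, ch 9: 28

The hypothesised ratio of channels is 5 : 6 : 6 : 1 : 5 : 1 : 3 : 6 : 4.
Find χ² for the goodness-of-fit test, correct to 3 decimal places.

Ratio total = 37. Expected counts: 296×5/37 = 40, 296×6/37 = 48, 296×6/37 = 48, 296×1/37 = 8, 296×5/37 = 40, 296×1/37 = 8, 296×3/37 = 24, 296×6/37 = 48, 296×4/37 = 32.
cat         O        E   (O−E)²/E
ch 1       45       40     0.6250
ch 2       50       48     0.0833
ch 3       42       48     0.7500
ch 4        4        8     2.0000
ch 5       49       40     2.0250
ch 6        5        8     1.1250
ch 7       21       24     0.3750
ch 8       52       48     0.3333
ch 9       28       32     0.5000
Sum = 7.817

7.817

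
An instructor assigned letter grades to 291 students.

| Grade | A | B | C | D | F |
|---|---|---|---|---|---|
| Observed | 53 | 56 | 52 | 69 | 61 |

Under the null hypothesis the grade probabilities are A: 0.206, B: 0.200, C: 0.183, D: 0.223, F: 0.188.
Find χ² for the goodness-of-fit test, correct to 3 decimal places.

1.901

Expected counts E_i = n·p_i: 291×0.206 = 59.946, 291×0.200 = 58.2, 291×0.183 = 53.253, 291×0.223 = 64.893, 291×0.188 = 54.708.
cat         O        E   (O−E)²/E
A          53   59.946     0.8048
B          56     58.2     0.0832
C          52   53.253     0.0295
D          69   64.893     0.2599
F          61   54.708     0.7236
Sum = 1.901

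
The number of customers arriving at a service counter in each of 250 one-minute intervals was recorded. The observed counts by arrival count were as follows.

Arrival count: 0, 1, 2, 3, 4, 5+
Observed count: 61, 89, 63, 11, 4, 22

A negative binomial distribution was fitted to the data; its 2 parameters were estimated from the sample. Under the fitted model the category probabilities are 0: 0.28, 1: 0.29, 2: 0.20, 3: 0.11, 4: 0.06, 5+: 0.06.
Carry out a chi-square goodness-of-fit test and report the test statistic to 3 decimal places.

Expected counts E_i = n·p_i: 250×0.28 = 70, 250×0.29 = 72.5, 250×0.20 = 50, 250×0.11 = 27.5, 250×0.06 = 15, 250×0.06 = 15.
χ² = (61−70)²/70 + (89−72.5)²/72.5 + (63−50)²/50 + (11−27.5)²/27.5 + (4−15)²/15 + (22−15)²/15
   = 1.1571 + 3.7552 + 3.3800 + 9.9000 + 8.0667 + 3.2667
Sum = 29.526

29.526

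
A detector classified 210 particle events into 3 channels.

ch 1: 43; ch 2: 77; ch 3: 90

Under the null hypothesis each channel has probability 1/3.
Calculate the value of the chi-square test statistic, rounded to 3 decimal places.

16.829

Expected count for each of the 3 categories: 210/3 = 70.
ch 1: (43 − 70)²/70 = 729/70 = 10.4143
ch 2: (77 − 70)²/70 = 49/70 = 0.7000
ch 3: (90 − 70)²/70 = 400/70 = 5.7143
Sum = 16.829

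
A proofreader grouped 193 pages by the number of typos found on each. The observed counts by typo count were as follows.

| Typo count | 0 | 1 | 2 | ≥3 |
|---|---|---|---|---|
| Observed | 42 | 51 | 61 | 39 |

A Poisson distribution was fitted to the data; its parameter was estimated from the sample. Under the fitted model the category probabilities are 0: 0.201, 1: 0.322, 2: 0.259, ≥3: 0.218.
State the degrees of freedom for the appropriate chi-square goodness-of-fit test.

2

There are k = 4 categories and 1 parameter estimated from the data, so df = 4 − 1 − 1 = 2.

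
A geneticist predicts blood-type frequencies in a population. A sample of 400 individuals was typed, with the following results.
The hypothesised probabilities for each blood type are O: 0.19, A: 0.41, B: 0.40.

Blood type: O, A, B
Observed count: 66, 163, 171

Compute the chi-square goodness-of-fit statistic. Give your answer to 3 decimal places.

Expected counts E_i = n·p_i: 400×0.19 = 76, 400×0.41 = 164, 400×0.40 = 160.
O: (66 − 76)²/76 = 100/76 = 1.3158
A: (163 − 164)²/164 = 1/164 = 0.0061
B: (171 − 160)²/160 = 121/160 = 0.7563
Sum = 2.078

2.078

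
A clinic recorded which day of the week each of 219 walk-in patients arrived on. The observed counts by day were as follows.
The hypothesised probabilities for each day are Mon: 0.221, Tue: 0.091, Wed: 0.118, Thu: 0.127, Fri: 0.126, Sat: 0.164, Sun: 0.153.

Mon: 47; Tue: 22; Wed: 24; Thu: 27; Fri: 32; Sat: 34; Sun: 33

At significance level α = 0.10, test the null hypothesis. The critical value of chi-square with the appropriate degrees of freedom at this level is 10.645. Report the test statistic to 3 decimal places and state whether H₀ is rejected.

Expected counts E_i = n·p_i: 219×0.221 = 48.399, 219×0.091 = 19.929, 219×0.118 = 25.842, 219×0.127 = 27.813, 219×0.126 = 27.594, 219×0.164 = 35.916, 219×0.153 = 33.507.
cat         O        E   (O−E)²/E
Mon        47   48.399     0.0404
Tue        22   19.929     0.2152
Wed        24   25.842     0.1313
Thu        27   27.813     0.0238
Fri        32   27.594     0.7035
Sat        34   35.916     0.1022
Sun        33   33.507     0.0077
Sum = 1.224
df = 6. Since 1.224 < 10.645, we do not reject H₀.

1.224; do not reject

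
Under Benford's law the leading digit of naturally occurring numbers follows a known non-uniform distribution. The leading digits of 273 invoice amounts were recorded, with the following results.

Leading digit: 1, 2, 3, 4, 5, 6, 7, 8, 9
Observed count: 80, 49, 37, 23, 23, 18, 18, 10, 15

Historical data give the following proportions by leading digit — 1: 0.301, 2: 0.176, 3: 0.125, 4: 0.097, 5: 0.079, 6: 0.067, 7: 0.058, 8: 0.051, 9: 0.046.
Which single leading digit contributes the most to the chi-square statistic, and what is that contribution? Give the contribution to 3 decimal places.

8, 1.105

Expected counts E_i = n·p_i: 273×0.301 = 82.173, 273×0.176 = 48.048, 273×0.125 = 34.125, 273×0.097 = 26.481, 273×0.079 = 21.567, 273×0.067 = 18.291, 273×0.058 = 15.834, 273×0.051 = 13.923, 273×0.046 = 12.558.
1: (80 − 82.173)²/82.173 = 4.721929/82.173 = 0.0575
2: (49 − 48.048)²/48.048 = 0.906304/48.048 = 0.0189
3: (37 − 34.125)²/34.125 = 8.265625/34.125 = 0.2422
4: (23 − 26.481)²/26.481 = 12.117361/26.481 = 0.4576
5: (23 − 21.567)²/21.567 = 2.053489/21.567 = 0.0952
6: (18 − 18.291)²/18.291 = 0.084681/18.291 = 0.0046
7: (18 − 15.834)²/15.834 = 4.691556/15.834 = 0.2963
8: (10 − 13.923)²/13.923 = 15.389929/13.923 = 1.1054
9: (15 − 12.558)²/12.558 = 5.963364/12.558 = 0.4749
The largest term is for 8: 1.105.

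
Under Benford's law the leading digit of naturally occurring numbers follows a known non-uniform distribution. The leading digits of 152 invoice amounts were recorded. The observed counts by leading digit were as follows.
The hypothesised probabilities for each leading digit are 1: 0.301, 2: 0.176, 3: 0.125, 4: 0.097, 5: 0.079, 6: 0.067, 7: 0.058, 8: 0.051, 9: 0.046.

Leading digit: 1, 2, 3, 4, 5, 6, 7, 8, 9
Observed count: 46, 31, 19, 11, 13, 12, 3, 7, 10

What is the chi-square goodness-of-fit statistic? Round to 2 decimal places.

Expected counts E_i = n·p_i: 152×0.301 = 45.752, 152×0.176 = 26.752, 152×0.125 = 19, 152×0.097 = 14.744, 152×0.079 = 12.008, 152×0.067 = 10.184, 152×0.058 = 8.816, 152×0.051 = 7.752, 152×0.046 = 6.992.
χ² = (46−45.752)²/45.752 + (31−26.752)²/26.752 + (19−19)²/19 + (11−14.744)²/14.744 + (13−12.008)²/12.008 + (12−10.184)²/10.184 + (3−8.816)²/8.816 + (7−7.752)²/7.752 + (10−6.992)²/6.992
   = 0.001 + 0.675 + 0.000 + 0.951 + 0.082 + 0.324 + 3.837 + 0.073 + 1.294
Sum = 7.24

7.24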